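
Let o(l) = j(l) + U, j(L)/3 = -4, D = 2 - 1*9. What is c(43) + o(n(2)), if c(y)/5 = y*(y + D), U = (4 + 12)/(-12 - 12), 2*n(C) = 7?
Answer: 23182/3 ≈ 7727.3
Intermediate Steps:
D = -7 (D = 2 - 9 = -7)
n(C) = 7/2 (n(C) = (½)*7 = 7/2)
j(L) = -12 (j(L) = 3*(-4) = -12)
U = -⅔ (U = 16/(-24) = 16*(-1/24) = -⅔ ≈ -0.66667)
c(y) = 5*y*(-7 + y) (c(y) = 5*(y*(y - 7)) = 5*(y*(-7 + y)) = 5*y*(-7 + y))
o(l) = -38/3 (o(l) = -12 - ⅔ = -38/3)
c(43) + o(n(2)) = 5*43*(-7 + 43) - 38/3 = 5*43*36 - 38/3 = 7740 - 38/3 = 23182/3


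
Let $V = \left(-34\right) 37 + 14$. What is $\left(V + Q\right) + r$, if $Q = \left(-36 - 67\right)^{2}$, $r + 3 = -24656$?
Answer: $-15294$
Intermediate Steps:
$r = -24659$ ($r = -3 - 24656 = -24659$)
$V = -1244$ ($V = -1258 + 14 = -1244$)
$Q = 10609$ ($Q = \left(-103\right)^{2} = 10609$)
$\left(V + Q\right) + r = \left(-1244 + 10609\right) - 24659 = 9365 - 24659 = -15294$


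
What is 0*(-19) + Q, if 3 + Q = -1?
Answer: -4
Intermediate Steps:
Q = -4 (Q = -3 - 1 = -4)
0*(-19) + Q = 0*(-19) - 4 = 0 - 4 = -4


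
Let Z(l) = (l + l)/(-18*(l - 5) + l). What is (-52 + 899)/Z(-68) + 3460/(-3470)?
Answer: -183128835/23596 ≈ -7761.0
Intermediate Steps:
Z(l) = 2*l/(90 - 17*l) (Z(l) = (2*l)/(-18*(-5 + l) + l) = (2*l)/((90 - 18*l) + l) = (2*l)/(90 - 17*l) = 2*l/(90 - 17*l))
(-52 + 899)/Z(-68) + 3460/(-3470) = (-52 + 899)/((-2*(-68)/(-90 + 17*(-68)))) + 3460/(-3470) = 847/((-2*(-68)/(-90 - 1156))) + 3460*(-1/3470) = 847/((-2*(-68)/(-1246))) - 346/347 = 847/((-2*(-68)*(-1/1246))) - 346/347 = 847/(-68/623) - 346/347 = 847*(-623/68) - 346/347 = -527681/68 - 346/347 = -183128835/23596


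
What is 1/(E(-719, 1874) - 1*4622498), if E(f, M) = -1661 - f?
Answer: -1/4623440 ≈ -2.1629e-7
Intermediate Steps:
1/(E(-719, 1874) - 1*4622498) = 1/((-1661 - 1*(-719)) - 1*4622498) = 1/((-1661 + 719) - 4622498) = 1/(-942 - 4622498) = 1/(-4623440) = -1/4623440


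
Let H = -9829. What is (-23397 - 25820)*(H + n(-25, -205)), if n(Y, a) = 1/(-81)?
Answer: 39184114550/81 ≈ 4.8375e+8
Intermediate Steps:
n(Y, a) = -1/81
(-23397 - 25820)*(H + n(-25, -205)) = (-23397 - 25820)*(-9829 - 1/81) = -49217*(-796150/81) = 39184114550/81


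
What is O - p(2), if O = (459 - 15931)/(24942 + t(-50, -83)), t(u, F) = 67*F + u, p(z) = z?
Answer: -54134/19331 ≈ -2.8004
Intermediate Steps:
t(u, F) = u + 67*F
O = -15472/19331 (O = (459 - 15931)/(24942 + (-50 + 67*(-83))) = -15472/(24942 + (-50 - 5561)) = -15472/(24942 - 5611) = -15472/19331 ≈ -0.80037)
O - p(2) = -15472/19331 - 1*2 = -15472/19331 - 2 = -54134/19331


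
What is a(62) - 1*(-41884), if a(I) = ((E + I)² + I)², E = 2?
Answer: 17330848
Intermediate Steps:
a(I) = (I + (2 + I)²)² (a(I) = ((2 + I)² + I)² = (I + (2 + I)²)²)
a(62) - 1*(-41884) = (62 + (2 + 62)²)² - 1*(-41884) = (62 + 64²)² + 41884 = (62 + 4096)² + 41884 = 4158² + 41884 = 17288964 + 41884 = 17330848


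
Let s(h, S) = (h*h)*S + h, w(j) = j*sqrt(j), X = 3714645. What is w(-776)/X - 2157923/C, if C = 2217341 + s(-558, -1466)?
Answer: 2157923/454242841 - 1552*I*sqrt(194)/3714645 ≈ 0.0047506 - 0.0058194*I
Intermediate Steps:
w(j) = j**(3/2)
s(h, S) = h + S*h**2 (s(h, S) = h**2*S + h = S*h**2 + h = h + S*h**2)
C = -454242841 (C = 2217341 - 558*(1 - 1466*(-558)) = 2217341 - 558*(1 + 818028) = 2217341 - 558*818029 = 2217341 - 456460182 = -454242841)
w(-776)/X - 2157923/C = (-776)**(3/2)/3714645 - 2157923/(-454242841) = -1552*I*sqrt(194)*(1/3714645) - 2157923*(-1/454242841) = -1552*I*sqrt(194)/3714645 + 2157923/454242841 = 2157923/454242841 - 1552*I*sqrt(194)/3714645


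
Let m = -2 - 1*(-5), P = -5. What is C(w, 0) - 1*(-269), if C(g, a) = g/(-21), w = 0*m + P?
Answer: 5654/21 ≈ 269.24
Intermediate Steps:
m = 3 (m = -2 + 5 = 3)
w = -5 (w = 0*3 - 5 = 0 - 5 = -5)
C(g, a) = -g/21
C(w, 0) - 1*(-269) = -1/21*(-5) - 1*(-269) = 5/21 + 269 = 5654/21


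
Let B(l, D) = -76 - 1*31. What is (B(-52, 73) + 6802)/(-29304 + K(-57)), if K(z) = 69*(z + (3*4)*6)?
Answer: -6695/28269 ≈ -0.23683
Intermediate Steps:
K(z) = 4968 + 69*z (K(z) = 69*(z + 12*6) = 69*(z + 72) = 69*(72 + z) = 4968 + 69*z)
B(l, D) = -107 (B(l, D) = -76 - 31 = -107)
(B(-52, 73) + 6802)/(-29304 + K(-57)) = (-107 + 6802)/(-29304 + (4968 + 69*(-57))) = 6695/(-29304 + (4968 - 3933)) = 6695/(-29304 + 1035) = 6695/(-28269) = 6695*(-1/28269) = -6695/28269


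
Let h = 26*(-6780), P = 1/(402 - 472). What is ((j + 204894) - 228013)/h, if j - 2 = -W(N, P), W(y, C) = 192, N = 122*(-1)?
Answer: 1793/13560 ≈ 0.13223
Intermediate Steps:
P = -1/70 (P = 1/(-70) = -1/70 ≈ -0.014286)
N = -122
h = -176280
j = -190 (j = 2 - 1*192 = 2 - 192 = -190)
((j + 204894) - 228013)/h = ((-190 + 204894) - 228013)/(-176280) = (204704 - 228013)*(-1/176280) = -23309*(-1/176280) = 1793/13560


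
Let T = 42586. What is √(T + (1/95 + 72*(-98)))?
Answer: 9*√3958745/95 ≈ 188.49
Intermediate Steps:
√(T + (1/95 + 72*(-98))) = √(42586 + (1/95 + 72*(-98))) = √(42586 + (1/95 - 7056)) = √(42586 - 670319/95) = √(3375351/95) = 9*√3958745/95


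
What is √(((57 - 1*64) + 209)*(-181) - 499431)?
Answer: I*√535993 ≈ 732.12*I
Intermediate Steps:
√(((57 - 1*64) + 209)*(-181) - 499431) = √(((57 - 64) + 209)*(-181) - 499431) = √((-7 + 209)*(-181) - 499431) = √(202*(-181) - 499431) = √(-36562 - 499431) = √(-535993) = I*√535993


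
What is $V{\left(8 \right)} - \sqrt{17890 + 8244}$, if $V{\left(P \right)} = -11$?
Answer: $-11 - \sqrt{26134} \approx -172.66$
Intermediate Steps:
$V{\left(8 \right)} - \sqrt{17890 + 8244} = -11 - \sqrt{17890 + 8244} = -11 - \sqrt{26134}$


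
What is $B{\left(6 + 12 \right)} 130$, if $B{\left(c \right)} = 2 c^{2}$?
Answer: $84240$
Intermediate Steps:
$B{\left(6 + 12 \right)} 130 = 2 \left(6 + 12\right)^{2} \cdot 130 = 2 \cdot 18^{2} \cdot 130 = 2 \cdot 324 \cdot 130 = 648 \cdot 130 = 84240$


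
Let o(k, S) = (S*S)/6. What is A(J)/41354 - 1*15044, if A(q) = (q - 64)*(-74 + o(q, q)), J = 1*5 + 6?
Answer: -3732760337/248124 ≈ -15044.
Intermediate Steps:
o(k, S) = S**2/6 (o(k, S) = S**2*(1/6) = S**2/6)
J = 11 (J = 5 + 6 = 11)
A(q) = (-74 + q**2/6)*(-64 + q) (A(q) = (q - 64)*(-74 + q**2/6) = (-64 + q)*(-74 + q**2/6) = (-74 + q**2/6)*(-64 + q))
A(J)/41354 - 1*15044 = (4736 - 74*11 - 32/3*11**2 + (1/6)*11**3)/41354 - 1*15044 = (4736 - 814 - 32/3*121 + (1/6)*1331)*(1/41354) - 15044 = (4736 - 814 - 3872/3 + 1331/6)*(1/41354) - 15044 = (17119/6)*(1/41354) - 15044 = 17119/248124 - 15044 = -3732760337/248124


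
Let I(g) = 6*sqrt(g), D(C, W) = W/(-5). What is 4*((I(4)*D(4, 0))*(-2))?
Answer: 0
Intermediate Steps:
D(C, W) = -W/5 (D(C, W) = W*(-1/5) = -W/5)
4*((I(4)*D(4, 0))*(-2)) = 4*(((6*sqrt(4))*(-1/5*0))*(-2)) = 4*(((6*2)*0)*(-2)) = 4*((12*0)*(-2)) = 4*(0*(-2)) = 4*0 = 0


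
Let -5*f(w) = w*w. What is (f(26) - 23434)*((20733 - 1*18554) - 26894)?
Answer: 582512778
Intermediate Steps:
f(w) = -w²/5 (f(w) = -w*w/5 = -w²/5)
(f(26) - 23434)*((20733 - 1*18554) - 26894) = (-⅕*26² - 23434)*((20733 - 1*18554) - 26894) = (-⅕*676 - 23434)*((20733 - 18554) - 26894) = (-676/5 - 23434)*(2179 - 26894) = -117846/5*(-24715) = 582512778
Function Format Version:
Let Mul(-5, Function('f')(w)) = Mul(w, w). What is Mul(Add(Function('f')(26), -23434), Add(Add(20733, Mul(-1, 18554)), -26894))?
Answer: 582512778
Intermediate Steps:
Function('f')(w) = Mul(Rational(-1, 5), Pow(w, 2)) (Function('f')(w) = Mul(Rational(-1, 5), Mul(w, w)) = Mul(Rational(-1, 5), Pow(w, 2)))
Mul(Add(Function('f')(26), -23434), Add(Add(20733, Mul(-1, 18554)), -26894)) = Mul(Add(Mul(Rational(-1, 5), Pow(26, 2)), -23434), Add(Add(20733, Mul(-1, 18554)), -26894)) = Mul(Add(Mul(Rational(-1, 5), 676), -23434), Add(Add(20733, -18554), -26894)) = Mul(Add(Rational(-676, 5), -23434), Add(2179, -26894)) = Mul(Rational(-117846, 5), -24715) = 582512778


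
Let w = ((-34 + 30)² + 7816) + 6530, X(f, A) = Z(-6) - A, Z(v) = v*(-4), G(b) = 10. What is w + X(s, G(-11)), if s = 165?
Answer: 14376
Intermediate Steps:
Z(v) = -4*v
X(f, A) = 24 - A (X(f, A) = -4*(-6) - A = 24 - A)
w = 14362 (w = ((-4)² + 7816) + 6530 = (16 + 7816) + 6530 = 7832 + 6530 = 14362)
w + X(s, G(-11)) = 14362 + (24 - 1*10) = 14362 + (24 - 10) = 14362 + 14 = 14376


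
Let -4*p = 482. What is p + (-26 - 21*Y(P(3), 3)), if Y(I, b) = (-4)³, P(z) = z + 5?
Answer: 2395/2 ≈ 1197.5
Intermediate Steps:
P(z) = 5 + z
Y(I, b) = -64
p = -241/2 (p = -¼*482 = -241/2 ≈ -120.50)
p + (-26 - 21*Y(P(3), 3)) = -241/2 + (-26 - 21*(-64)) = -241/2 + (-26 + 1344) = -241/2 + 1318 = 2395/2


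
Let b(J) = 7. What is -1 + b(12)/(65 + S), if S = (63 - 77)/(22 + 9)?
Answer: -1784/2001 ≈ -0.89155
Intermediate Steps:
S = -14/31 ≈ -0.45161
-1 + b(12)/(65 + S) = -1 + 7/(65 - 14/31) = -1 + 7/(2001/31) = -1 + (31/2001)*7 = -1 + 217/2001 = -1784/2001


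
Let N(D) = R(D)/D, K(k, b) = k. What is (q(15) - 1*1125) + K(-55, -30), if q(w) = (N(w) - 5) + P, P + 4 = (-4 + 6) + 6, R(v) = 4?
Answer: -17711/15 ≈ -1180.7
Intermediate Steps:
N(D) = 4/D
P = 4 (P = -4 + ((-4 + 6) + 6) = -4 + (2 + 6) = -4 + 8 = 4)
q(w) = -1 + 4/w (q(w) = (4/w - 5) + 4 = (-5 + 4/w) + 4 = -1 + 4/w)
(q(15) - 1*1125) + K(-55, -30) = ((4 - 1*15)/15 - 1*1125) - 55 = ((4 - 15)/15 - 1125) - 55 = ((1/15)*(-11) - 1125) - 55 = (-11/15 - 1125) - 55 = -16886/15 - 55 = -17711/15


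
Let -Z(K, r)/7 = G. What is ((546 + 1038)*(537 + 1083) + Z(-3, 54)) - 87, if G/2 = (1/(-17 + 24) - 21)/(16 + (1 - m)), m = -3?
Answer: 12830038/5 ≈ 2.5660e+6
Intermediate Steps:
G = -73/35 (G = 2*((1/(-17 + 24) - 21)/(16 + (1 - 1*(-3)))) = 2*((1/7 - 21)/(16 + (1 + 3))) = 2*((⅐ - 21)/(16 + 4)) = 2*(-146/7/20) = 2*(-146/7*1/20) = 2*(-73/70) = -73/35 ≈ -2.0857)
Z(K, r) = 73/5 (Z(K, r) = -7*(-73/35) = 73/5)
((546 + 1038)*(537 + 1083) + Z(-3, 54)) - 87 = ((546 + 1038)*(537 + 1083) + 73/5) - 87 = (1584*1620 + 73/5) - 87 = (2566080 + 73/5) - 87 = 12830473/5 - 87 = 12830038/5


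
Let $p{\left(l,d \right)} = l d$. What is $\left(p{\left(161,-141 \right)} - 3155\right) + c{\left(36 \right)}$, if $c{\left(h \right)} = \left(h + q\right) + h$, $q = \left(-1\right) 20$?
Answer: $-25804$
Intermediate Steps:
$q = -20$
$c{\left(h \right)} = -20 + 2 h$ ($c{\left(h \right)} = \left(h - 20\right) + h = \left(-20 + h\right) + h = -20 + 2 h$)
$p{\left(l,d \right)} = d l$
$\left(p{\left(161,-141 \right)} - 3155\right) + c{\left(36 \right)} = \left(\left(-141\right) 161 - 3155\right) + \left(-20 + 2 \cdot 36\right) = \left(-22701 - 3155\right) + \left(-20 + 72\right) = -25856 + 52 = -25804$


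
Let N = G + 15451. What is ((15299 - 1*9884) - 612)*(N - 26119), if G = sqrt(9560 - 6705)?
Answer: -51238404 + 4803*sqrt(2855) ≈ -5.0982e+7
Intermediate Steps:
G = sqrt(2855) ≈ 53.432
N = 15451 + sqrt(2855) (N = sqrt(2855) + 15451 = 15451 + sqrt(2855) ≈ 15504.)
((15299 - 1*9884) - 612)*(N - 26119) = ((15299 - 1*9884) - 612)*((15451 + sqrt(2855)) - 26119) = ((15299 - 9884) - 612)*(-10668 + sqrt(2855)) = (5415 - 612)*(-10668 + sqrt(2855)) = 4803*(-10668 + sqrt(2855)) = -51238404 + 4803*sqrt(2855)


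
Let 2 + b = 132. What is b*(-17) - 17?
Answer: -2227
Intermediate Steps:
b = 130 (b = -2 + 132 = 130)
b*(-17) - 17 = 130*(-17) - 17 = -2210 - 17 = -2227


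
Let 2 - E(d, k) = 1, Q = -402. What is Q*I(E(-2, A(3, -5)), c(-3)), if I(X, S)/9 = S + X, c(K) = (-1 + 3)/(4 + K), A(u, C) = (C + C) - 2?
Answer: -10854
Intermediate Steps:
A(u, C) = -2 + 2*C (A(u, C) = 2*C - 2 = -2 + 2*C)
E(d, k) = 1 (E(d, k) = 2 - 1*1 = 2 - 1 = 1)
c(K) = 2/(4 + K)
I(X, S) = 9*S + 9*X (I(X, S) = 9*(S + X) = 9*S + 9*X)
Q*I(E(-2, A(3, -5)), c(-3)) = -402*(9*(2/(4 - 3)) + 9*1) = -402*(9*(2/1) + 9) = -402*(9*(2*1) + 9) = -402*(9*2 + 9) = -402*(18 + 9) = -402*27 = -10854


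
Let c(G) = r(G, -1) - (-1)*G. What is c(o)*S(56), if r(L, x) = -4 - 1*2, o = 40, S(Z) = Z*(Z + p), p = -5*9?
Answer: 20944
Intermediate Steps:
p = -45
S(Z) = Z*(-45 + Z) (S(Z) = Z*(Z - 45) = Z*(-45 + Z))
r(L, x) = -6 (r(L, x) = -4 - 2 = -6)
c(G) = -6 + G (c(G) = -6 - (-1)*G = -6 + G)
c(o)*S(56) = (-6 + 40)*(56*(-45 + 56)) = 34*(56*11) = 34*616 = 20944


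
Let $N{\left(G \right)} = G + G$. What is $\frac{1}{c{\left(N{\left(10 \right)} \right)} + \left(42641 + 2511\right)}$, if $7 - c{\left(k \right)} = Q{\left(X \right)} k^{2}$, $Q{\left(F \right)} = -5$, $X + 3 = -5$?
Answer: $\frac{1}{47159} \approx 2.1205 \cdot 10^{-5}$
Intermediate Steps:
$X = -8$ ($X = -3 - 5 = -8$)
$N{\left(G \right)} = 2 G$
$c{\left(k \right)} = 7 + 5 k^{2}$ ($c{\left(k \right)} = 7 - - 5 k^{2} = 7 + 5 k^{2}$)
$\frac{1}{c{\left(N{\left(10 \right)} \right)} + \left(42641 + 2511\right)} = \frac{1}{\left(7 + 5 \left(2 \cdot 10\right)^{2}\right) + \left(42641 + 2511\right)} = \frac{1}{\left(7 + 5 \cdot 20^{2}\right) + 45152} = \frac{1}{\left(7 + 5 \cdot 400\right) + 45152} = \frac{1}{\left(7 + 2000\right) + 45152} = \frac{1}{2007 + 45152} = \frac{1}{47159}$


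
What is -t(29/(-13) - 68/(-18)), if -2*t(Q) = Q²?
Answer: 32761/27378 ≈ 1.1966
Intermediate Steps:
t(Q) = -Q²/2
-t(29/(-13) - 68/(-18)) = -(-1)*(29/(-13) - 68/(-18))²/2 = -(-1)*(29*(-1/13) - 68*(-1/18))²/2 = -(-1)*(-29/13 + 34/9)²/2 = -(-1)*(181/117)²/2 = -(-1)*32761/(2*13689) = -1*(-32761/27378) = 32761/27378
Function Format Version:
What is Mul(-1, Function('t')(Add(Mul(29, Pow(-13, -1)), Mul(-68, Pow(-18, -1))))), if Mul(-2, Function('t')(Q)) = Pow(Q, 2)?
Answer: Rational(32761, 27378) ≈ 1.1966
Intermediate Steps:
Function('t')(Q) = Mul(Rational(-1, 2), Pow(Q, 2))
Mul(-1, Function('t')(Add(Mul(29, Pow(-13, -1)), Mul(-68, Pow(-18, -1))))) = Mul(-1, Mul(Rational(-1, 2), Pow(Add(Mul(29, Pow(-13, -1)), Mul(-68, Pow(-18, -1))), 2))) = Mul(-1, Mul(Rational(-1, 2), Pow(Add(Mul(29, Rational(-1, 13)), Mul(-68, Rational(-1, 18))), 2))) = Mul(-1, Mul(Rational(-1, 2), Pow(Add(Rational(-29, 13), Rational(34, 9)), 2))) = Mul(-1, Mul(Rational(-1, 2), Pow(Rational(181, 117), 2))) = Mul(-1, Mul(Rational(-1, 2), Rational(32761, 13689))) = Mul(-1, Rational(-32761, 27378)) = Rational(32761, 27378)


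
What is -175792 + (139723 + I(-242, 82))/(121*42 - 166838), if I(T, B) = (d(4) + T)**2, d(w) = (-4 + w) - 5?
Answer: -1015557553/5777 ≈ -1.7579e+5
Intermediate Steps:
d(w) = -9 + w
I(T, B) = (-5 + T)**2 (I(T, B) = ((-9 + 4) + T)**2 = (-5 + T)**2)
-175792 + (139723 + I(-242, 82))/(121*42 - 166838) = -175792 + (139723 + (-5 - 242)**2)/(121*42 - 166838) = -175792 + (139723 + (-247)**2)/(5082 - 166838) = -175792 + (139723 + 61009)/(-161756) = -175792 + 200732*(-1/161756) = -175792 - 7169/5777 = -1015557553/5777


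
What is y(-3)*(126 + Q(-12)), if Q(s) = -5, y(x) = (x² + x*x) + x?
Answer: 1815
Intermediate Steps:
y(x) = x + 2*x² (y(x) = (x² + x²) + x = 2*x² + x = x + 2*x²)
y(-3)*(126 + Q(-12)) = (-3*(1 + 2*(-3)))*(126 - 5) = -3*(1 - 6)*121 = -3*(-5)*121 = 15*121 = 1815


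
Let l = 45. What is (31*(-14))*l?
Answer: -19530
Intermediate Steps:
(31*(-14))*l = (31*(-14))*45 = -434*45 = -19530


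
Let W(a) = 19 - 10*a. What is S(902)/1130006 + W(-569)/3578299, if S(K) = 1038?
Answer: 5082739308/2021749669897 ≈ 0.0025140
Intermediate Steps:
S(902)/1130006 + W(-569)/3578299 = 1038/1130006 + (19 - 10*(-569))/3578299 = 1038*(1/1130006) + (19 + 5690)*(1/3578299) = 519/565003 + 5709*(1/3578299) = 519/565003 + 5709/3578299 = 5082739308/2021749669897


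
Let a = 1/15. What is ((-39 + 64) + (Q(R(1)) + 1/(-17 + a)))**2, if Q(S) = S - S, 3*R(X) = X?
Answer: 40132225/64516 ≈ 622.05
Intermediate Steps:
R(X) = X/3
a = 1/15 ≈ 0.066667
Q(S) = 0
((-39 + 64) + (Q(R(1)) + 1/(-17 + a)))**2 = ((-39 + 64) + (0 + 1/(-17 + 1/15)))**2 = (25 + (0 + 1/(-254/15)))**2 = (25 + (0 - 15/254))**2 = (25 - 15/254)**2 = (6335/254)**2 = 40132225/64516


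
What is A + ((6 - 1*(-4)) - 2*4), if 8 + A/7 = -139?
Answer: -1027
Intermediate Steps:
A = -1029 (A = -56 + 7*(-139) = -56 - 973 = -1029)
A + ((6 - 1*(-4)) - 2*4) = -1029 + ((6 - 1*(-4)) - 2*4) = -1029 + ((6 + 4) - 8) = -1029 + (10 - 8) = -1029 + 2 = -1027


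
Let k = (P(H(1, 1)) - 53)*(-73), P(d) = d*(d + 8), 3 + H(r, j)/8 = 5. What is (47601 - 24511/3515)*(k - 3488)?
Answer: -4625818853604/3515 ≈ -1.3160e+9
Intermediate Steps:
H(r, j) = 16 (H(r, j) = -24 + 8*5 = -24 + 40 = 16)
P(d) = d*(8 + d)
k = -24163 (k = (16*(8 + 16) - 53)*(-73) = (16*24 - 53)*(-73) = (384 - 53)*(-73) = 331*(-73) = -24163)
(47601 - 24511/3515)*(k - 3488) = (47601 - 24511/3515)*(-24163 - 3488) = (47601 - 24511*1/3515)*(-27651) = (47601 - 24511/3515)*(-27651) = (167293004/3515)*(-27651) = -4625818853604/3515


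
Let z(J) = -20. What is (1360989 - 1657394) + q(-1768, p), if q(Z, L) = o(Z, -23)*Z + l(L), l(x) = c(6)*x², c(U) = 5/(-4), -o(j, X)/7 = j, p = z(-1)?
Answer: -22177673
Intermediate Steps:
p = -20
o(j, X) = -7*j
c(U) = -5/4 (c(U) = 5*(-¼) = -5/4)
l(x) = -5*x²/4
q(Z, L) = -7*Z² - 5*L²/4 (q(Z, L) = (-7*Z)*Z - 5*L²/4 = -7*Z² - 5*L²/4)
(1360989 - 1657394) + q(-1768, p) = (1360989 - 1657394) + (-7*(-1768)² - 5/4*(-20)²) = -296405 + (-7*3125824 - 5/4*400) = -296405 + (-21880768 - 500) = -296405 - 21881268 = -22177673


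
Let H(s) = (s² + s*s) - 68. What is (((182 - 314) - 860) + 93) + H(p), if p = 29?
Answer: 715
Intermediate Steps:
H(s) = -68 + 2*s² (H(s) = (s² + s²) - 68 = 2*s² - 68 = -68 + 2*s²)
(((182 - 314) - 860) + 93) + H(p) = (((182 - 314) - 860) + 93) + (-68 + 2*29²) = ((-132 - 860) + 93) + (-68 + 2*841) = (-992 + 93) + (-68 + 1682) = -899 + 1614 = 715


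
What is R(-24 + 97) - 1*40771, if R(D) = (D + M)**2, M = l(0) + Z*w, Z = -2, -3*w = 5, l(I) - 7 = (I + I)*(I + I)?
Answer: -304439/9 ≈ -33827.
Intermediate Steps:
l(I) = 7 + 4*I**2 (l(I) = 7 + (I + I)*(I + I) = 7 + (2*I)*(2*I) = 7 + 4*I**2)
w = -5/3 (w = -1/3*5 = -5/3 ≈ -1.6667)
M = 31/3 (M = (7 + 4*0**2) - 2*(-5/3) = (7 + 4*0) + 10/3 = (7 + 0) + 10/3 = 7 + 10/3 = 31/3 ≈ 10.333)
R(D) = (31/3 + D)**2 (R(D) = (D + 31/3)**2 = (31/3 + D)**2)
R(-24 + 97) - 1*40771 = (31 + 3*(-24 + 97))**2/9 - 1*40771 = (31 + 3*73)**2/9 - 40771 = (31 + 219)**2/9 - 40771 = (1/9)*250**2 - 40771 = (1/9)*62500 - 40771 = 62500/9 - 40771 = -304439/9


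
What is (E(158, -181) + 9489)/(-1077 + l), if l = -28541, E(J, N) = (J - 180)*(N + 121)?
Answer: -10809/29618 ≈ -0.36495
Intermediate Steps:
E(J, N) = (-180 + J)*(121 + N)
(E(158, -181) + 9489)/(-1077 + l) = ((-21780 - 180*(-181) + 121*158 + 158*(-181)) + 9489)/(-1077 - 28541) = ((-21780 + 32580 + 19118 - 28598) + 9489)/(-29618) = (1320 + 9489)*(-1/29618) = 10809*(-1/29618) = -10809/29618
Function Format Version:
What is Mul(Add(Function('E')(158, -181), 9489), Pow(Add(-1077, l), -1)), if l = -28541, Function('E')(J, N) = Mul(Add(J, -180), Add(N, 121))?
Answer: Rational(-10809, 29618) ≈ -0.36495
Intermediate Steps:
Function('E')(J, N) = Mul(Add(-180, J), Add(121, N))
Mul(Add(Function('E')(158, -181), 9489), Pow(Add(-1077, l), -1)) = Mul(Add(Add(-21780, Mul(-180, -181), Mul(121, 158), Mul(158, -181)), 9489), Pow(Add(-1077, -28541), -1)) = Mul(Add(Add(-21780, 32580, 19118, -28598), 9489), Pow(-29618, -1)) = Mul(Add(1320, 9489), Rational(-1, 29618)) = Mul(10809, Rational(-1, 29618)) = Rational(-10809, 29618)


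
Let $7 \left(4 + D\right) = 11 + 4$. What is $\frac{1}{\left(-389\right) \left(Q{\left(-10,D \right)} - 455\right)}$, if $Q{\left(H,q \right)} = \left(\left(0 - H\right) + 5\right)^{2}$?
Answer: $\frac{1}{89470} \approx 1.1177 \cdot 10^{-5}$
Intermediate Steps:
$D = - \frac{13}{7}$ ($D = -4 + \frac{11 + 4}{7} = -4 + \frac{1}{7} \cdot 15 = -4 + \frac{15}{7} = - \frac{13}{7} \approx -1.8571$)
$Q{\left(H,q \right)} = \left(5 - H\right)^{2}$ ($Q{\left(H,q \right)} = \left(- H + 5\right)^{2} = \left(5 - H\right)^{2}$)
$\frac{1}{\left(-389\right) \left(Q{\left(-10,D \right)} - 455\right)} = \frac{1}{\left(-389\right) \left(\left(-5 - 10\right)^{2} - 455\right)} = \frac{1}{\left(-389\right) \left(\left(-15\right)^{2} - 455\right)} = \frac{1}{\left(-389\right) \left(225 - 455\right)} = \frac{1}{\left(-389\right) \left(-230\right)} = \frac{1}{89470}$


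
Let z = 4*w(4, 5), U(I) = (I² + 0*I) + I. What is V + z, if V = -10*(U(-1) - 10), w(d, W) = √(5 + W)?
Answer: 100 + 4*√10 ≈ 112.65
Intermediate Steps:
U(I) = I + I² (U(I) = (I² + 0) + I = I² + I = I + I²)
z = 4*√10 (z = 4*√(5 + 5) = 4*√10 ≈ 12.649)
V = 100 (V = -10*(-(1 - 1) - 10) = -10*(-1*0 - 10) = -10*(0 - 10) = -10*(-10) = 100)
V + z = 100 + 4*√10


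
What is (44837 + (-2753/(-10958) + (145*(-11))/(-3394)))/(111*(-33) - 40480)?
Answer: -416894988754/410435566409 ≈ -1.0157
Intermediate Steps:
(44837 + (-2753/(-10958) + (145*(-11))/(-3394)))/(111*(-33) - 40480) = (44837 + (-2753*(-1/10958) - 1595*(-1/3394)))/(-3663 - 40480) = (44837 + (2753/10958 + 1595/3394))/(-44143) = (44837 + 6705423/9297863)*(-1/44143) = (416894988754/9297863)*(-1/44143) = -416894988754/410435566409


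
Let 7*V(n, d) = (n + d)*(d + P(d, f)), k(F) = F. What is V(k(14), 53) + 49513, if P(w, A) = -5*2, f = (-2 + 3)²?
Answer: 349472/7 ≈ 49925.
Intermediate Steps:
f = 1 (f = 1² = 1)
P(w, A) = -10
V(n, d) = (-10 + d)*(d + n)/7 (V(n, d) = ((n + d)*(d - 10))/7 = ((d + n)*(-10 + d))/7 = ((-10 + d)*(d + n))/7 = (-10 + d)*(d + n)/7)
V(k(14), 53) + 49513 = (-10/7*53 - 10/7*14 + (⅐)*53² + (⅐)*53*14) + 49513 = (-530/7 - 20 + (⅐)*2809 + 106) + 49513 = (-530/7 - 20 + 2809/7 + 106) + 49513 = 2881/7 + 49513 = 349472/7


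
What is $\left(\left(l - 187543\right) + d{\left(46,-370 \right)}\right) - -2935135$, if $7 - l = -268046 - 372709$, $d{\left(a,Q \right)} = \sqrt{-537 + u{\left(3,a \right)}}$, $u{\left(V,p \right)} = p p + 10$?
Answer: $3388354 + \sqrt{1589} \approx 3.3884 \cdot 10^{6}$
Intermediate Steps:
$u{\left(V,p \right)} = 10 + p^{2}$ ($u{\left(V,p \right)} = p^{2} + 10 = 10 + p^{2}$)
$d{\left(a,Q \right)} = \sqrt{-527 + a^{2}}$ ($d{\left(a,Q \right)} = \sqrt{-537 + \left(10 + a^{2}\right)} = \sqrt{-527 + a^{2}}$)
$l = 640762$ ($l = 7 - \left(-268046 - 372709\right) = 7 - -640755 = 7 + 640755 = 640762$)
$\left(\left(l - 187543\right) + d{\left(46,-370 \right)}\right) - -2935135 = \left(\left(640762 - 187543\right) + \sqrt{-527 + 46^{2}}\right) - -2935135 = \left(453219 + \sqrt{-527 + 2116}\right) + 2935135 = \left(453219 + \sqrt{1589}\right) + 2935135 = 3388354 + \sqrt{1589}$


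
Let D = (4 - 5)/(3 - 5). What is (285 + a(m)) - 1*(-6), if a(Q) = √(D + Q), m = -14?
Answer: 291 + 3*I*√6/2 ≈ 291.0 + 3.6742*I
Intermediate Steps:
D = ½ (D = -1/(-2) = -1*(-½) = ½ ≈ 0.50000)
a(Q) = √(½ + Q)
(285 + a(m)) - 1*(-6) = (285 + √(2 + 4*(-14))/2) - 1*(-6) = (285 + √(2 - 56)/2) + 6 = (285 + √(-54)/2) + 6 = (285 + (3*I*√6)/2) + 6 = (285 + 3*I*√6/2) + 6 = 291 + 3*I*√6/2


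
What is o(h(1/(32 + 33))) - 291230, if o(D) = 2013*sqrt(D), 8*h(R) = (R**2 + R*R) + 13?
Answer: -291230 + 6039*sqrt(12206)/260 ≈ -2.8866e+5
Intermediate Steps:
h(R) = 13/8 + R**2/4 (h(R) = ((R**2 + R*R) + 13)/8 = ((R**2 + R**2) + 13)/8 = (2*R**2 + 13)/8 = (13 + 2*R**2)/8 = 13/8 + R**2/4)
o(h(1/(32 + 33))) - 291230 = 2013*sqrt(13/8 + (1/(32 + 33))**2/4) - 291230 = 2013*sqrt(13/8 + (1/65)**2/4) - 291230 = 2013*sqrt(13/8 + (1/4)*(1/4225)) - 291230 = 2013*sqrt(13/8 + 1/16900) - 291230 = 2013*sqrt(54927/33800) - 291230 = 2013*(3*sqrt(12206)/260) - 291230 = 6039*sqrt(12206)/260 - 291230 = -291230 + 6039*sqrt(12206)/260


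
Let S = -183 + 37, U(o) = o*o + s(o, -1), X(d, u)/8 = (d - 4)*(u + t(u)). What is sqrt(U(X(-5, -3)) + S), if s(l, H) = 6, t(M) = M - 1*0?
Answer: 2*sqrt(46621) ≈ 431.84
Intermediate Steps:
t(M) = M (t(M) = M + 0 = M)
X(d, u) = 16*u*(-4 + d) (X(d, u) = 8*((d - 4)*(u + u)) = 8*((-4 + d)*(2*u)) = 8*(2*u*(-4 + d)) = 16*u*(-4 + d))
U(o) = 6 + o**2 (U(o) = o*o + 6 = o**2 + 6 = 6 + o**2)
S = -146
sqrt(U(X(-5, -3)) + S) = sqrt((6 + (16*(-3)*(-4 - 5))**2) - 146) = sqrt((6 + (16*(-3)*(-9))**2) - 146) = sqrt((6 + 432**2) - 146) = sqrt((6 + 186624) - 146) = sqrt(186630 - 146) = sqrt(186484) = 2*sqrt(46621)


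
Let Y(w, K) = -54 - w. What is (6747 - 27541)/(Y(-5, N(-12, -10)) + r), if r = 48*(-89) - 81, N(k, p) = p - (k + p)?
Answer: 10397/2201 ≈ 4.7238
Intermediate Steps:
N(k, p) = -k (N(k, p) = p + (-k - p) = -k)
r = -4353 (r = -4272 - 81 = -4353)
(6747 - 27541)/(Y(-5, N(-12, -10)) + r) = (6747 - 27541)/((-54 - 1*(-5)) - 4353) = -20794/((-54 + 5) - 4353) = -20794/(-49 - 4353) = -20794/(-4402) = -20794*(-1/4402) = 10397/2201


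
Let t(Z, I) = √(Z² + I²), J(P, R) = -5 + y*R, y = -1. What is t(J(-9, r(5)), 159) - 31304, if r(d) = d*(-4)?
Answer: -31304 + 3*√2834 ≈ -31144.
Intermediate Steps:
r(d) = -4*d
J(P, R) = -5 - R
t(Z, I) = √(I² + Z²)
t(J(-9, r(5)), 159) - 31304 = √(159² + (-5 - (-4)*5)²) - 31304 = √(25281 + (-5 - 1*(-20))²) - 31304 = √(25281 + (-5 + 20)²) - 31304 = √(25281 + 15²) - 31304 = √(25281 + 225) - 31304 = √25506 - 31304 = 3*√2834 - 31304 = -31304 + 3*√2834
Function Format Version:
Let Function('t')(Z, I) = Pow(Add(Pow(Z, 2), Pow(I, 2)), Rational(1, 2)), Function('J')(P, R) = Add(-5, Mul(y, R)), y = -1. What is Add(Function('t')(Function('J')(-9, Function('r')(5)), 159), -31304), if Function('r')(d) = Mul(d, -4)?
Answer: Add(-31304, Mul(3, Pow(2834, Rational(1, 2)))) ≈ -31144.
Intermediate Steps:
Function('r')(d) = Mul(-4, d)
Function('J')(P, R) = Add(-5, Mul(-1, R))
Function('t')(Z, I) = Pow(Add(Pow(I, 2), Pow(Z, 2)), Rational(1, 2))
Add(Function('t')(Function('J')(-9, Function('r')(5)), 159), -31304) = Add(Pow(Add(Pow(159, 2), Pow(Add(-5, Mul(-1, Mul(-4, 5))), 2)), Rational(1, 2)), -31304) = Add(Pow(Add(25281, Pow(Add(-5, Mul(-1, -20)), 2)), Rational(1, 2)), -31304) = Add(Pow(Add(25281, Pow(Add(-5, 20), 2)), Rational(1, 2)), -31304) = Add(Pow(Add(25281, Pow(15, 2)), Rational(1, 2)), -31304) = Add(Pow(Add(25281, 225), Rational(1, 2)), -31304) = Add(Pow(25506, Rational(1, 2)), -31304) = Add(Mul(3, Pow(2834, Rational(1, 2))), -31304) = Add(-31304, Mul(3, Pow(2834, Rational(1, 2))))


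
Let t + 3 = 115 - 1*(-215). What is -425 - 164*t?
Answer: -54053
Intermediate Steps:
t = 327 (t = -3 + (115 - 1*(-215)) = -3 + (115 + 215) = -3 + 330 = 327)
-425 - 164*t = -425 - 164*327 = -425 - 53628 = -54053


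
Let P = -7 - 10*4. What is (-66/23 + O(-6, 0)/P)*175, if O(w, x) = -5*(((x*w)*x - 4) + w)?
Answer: -744100/1081 ≈ -688.34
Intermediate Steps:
P = -47 (P = -7 - 1*40 = -7 - 40 = -47)
O(w, x) = 20 - 5*w - 5*w*x**2 (O(w, x) = -5*(((w*x)*x - 4) + w) = -5*((w*x**2 - 4) + w) = -5*((-4 + w*x**2) + w) = -5*(-4 + w + w*x**2) = 20 - 5*w - 5*w*x**2)
(-66/23 + O(-6, 0)/P)*175 = (-66/23 + (20 - 5*(-6) - 5*(-6)*0**2)/(-47))*175 = (-66*1/23 + (20 + 30 - 5*(-6)*0)*(-1/47))*175 = (-66/23 + (20 + 30 + 0)*(-1/47))*175 = (-66/23 + 50*(-1/47))*175 = (-66/23 - 50/47)*175 = -4252/1081*175 = -744100/1081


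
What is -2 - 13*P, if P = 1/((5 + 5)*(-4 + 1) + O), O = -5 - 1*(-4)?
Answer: -49/31 ≈ -1.5806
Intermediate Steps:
O = -1 (O = -5 + 4 = -1)
P = -1/31 (P = 1/((5 + 5)*(-4 + 1) - 1) = 1/(10*(-3) - 1) = 1/(-30 - 1) = 1/(-31) = -1/31 ≈ -0.032258)
-2 - 13*P = -2 - 13*(-1/31) = -2 + 13/31 = -49/31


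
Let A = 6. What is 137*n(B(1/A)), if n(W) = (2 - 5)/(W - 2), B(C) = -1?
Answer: 137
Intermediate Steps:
n(W) = -3/(-2 + W)
137*n(B(1/A)) = 137*(-3/(-2 - 1)) = 137*(-3/(-3)) = 137*(-3*(-⅓)) = 137*1 = 137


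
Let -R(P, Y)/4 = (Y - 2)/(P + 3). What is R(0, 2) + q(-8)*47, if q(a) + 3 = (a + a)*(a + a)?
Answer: 11891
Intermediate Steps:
R(P, Y) = -4*(-2 + Y)/(3 + P) (R(P, Y) = -4*(Y - 2)/(P + 3) = -4*(-2 + Y)/(3 + P))
q(a) = -3 + 4*a² (q(a) = -3 + (a + a)*(a + a) = -3 + (2*a)*(2*a) = -3 + 4*a²)
R(0, 2) + q(-8)*47 = 4*(2 - 1*2)/(3 + 0) + (-3 + 4*(-8)²)*47 = 4*(2 - 2)/3 + (-3 + 4*64)*47 = 4*(⅓)*0 + (-3 + 256)*47 = 0 + 253*47 = 0 + 11891 = 11891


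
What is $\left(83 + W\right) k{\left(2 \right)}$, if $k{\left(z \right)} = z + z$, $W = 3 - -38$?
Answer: $496$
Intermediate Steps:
$W = 41$ ($W = 3 + 38 = 41$)
$k{\left(z \right)} = 2 z$
$\left(83 + W\right) k{\left(2 \right)} = \left(83 + 41\right) 2 \cdot 2 = 124 \cdot 4 = 496$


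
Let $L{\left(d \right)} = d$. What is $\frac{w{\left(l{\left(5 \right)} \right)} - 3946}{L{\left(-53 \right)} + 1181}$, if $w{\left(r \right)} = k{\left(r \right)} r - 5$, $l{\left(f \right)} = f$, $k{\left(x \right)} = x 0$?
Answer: $- \frac{1317}{376} \approx -3.5027$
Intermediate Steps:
$k{\left(x \right)} = 0$
$w{\left(r \right)} = -5$ ($w{\left(r \right)} = 0 r - 5 = 0 - 5 = -5$)
$\frac{w{\left(l{\left(5 \right)} \right)} - 3946}{L{\left(-53 \right)} + 1181} = \frac{-5 - 3946}{-53 + 1181} = - \frac{3951}{1128} = \left(-3951\right) \frac{1}{1128} = - \frac{1317}{376}$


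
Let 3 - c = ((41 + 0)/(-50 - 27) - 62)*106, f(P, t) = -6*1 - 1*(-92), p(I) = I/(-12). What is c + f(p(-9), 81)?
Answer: 517243/77 ≈ 6717.4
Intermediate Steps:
p(I) = -I/12 (p(I) = I*(-1/12) = -I/12)
f(P, t) = 86 (f(P, t) = -6 + 92 = 86)
c = 510621/77 (c = 3 - ((41 + 0)/(-50 - 27) - 62)*106 = 3 - (41/(-77) - 62)*106 = 3 - (41*(-1/77) - 62)*106 = 3 - (-41/77 - 62)*106 = 3 - (-4815)*106/77 = 3 - 1*(-510390/77) = 3 + 510390/77 = 510621/77 ≈ 6631.4)
c + f(p(-9), 81) = 510621/77 + 86 = 517243/77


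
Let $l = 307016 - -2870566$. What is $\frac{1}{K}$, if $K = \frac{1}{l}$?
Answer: $3177582$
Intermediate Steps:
$l = 3177582$ ($l = 307016 + 2870566 = 3177582$)
$K = \frac{1}{3177582} \approx 3.147 \cdot 10^{-7}$
$\frac{1}{K} = \frac{1}{\frac{1}{3177582}} = 3177582$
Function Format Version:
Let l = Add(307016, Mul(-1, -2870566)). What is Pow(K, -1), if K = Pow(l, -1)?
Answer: 3177582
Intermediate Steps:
l = 3177582 (l = Add(307016, 2870566) = 3177582)
K = Rational(1, 3177582) (K = Pow(3177582, -1) = Rational(1, 3177582) ≈ 3.1470e-7)
Pow(K, -1) = Pow(Rational(1, 3177582), -1) = 3177582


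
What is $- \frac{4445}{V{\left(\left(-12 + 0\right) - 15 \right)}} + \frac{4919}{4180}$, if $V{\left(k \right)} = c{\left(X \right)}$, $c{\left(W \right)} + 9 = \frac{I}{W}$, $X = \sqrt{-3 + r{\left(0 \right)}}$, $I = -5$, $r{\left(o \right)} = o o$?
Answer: $\frac{31436312}{70015} + \frac{22225 i \sqrt{3}}{268} \approx 448.99 + 143.64 i$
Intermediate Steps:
$r{\left(o \right)} = o^{2}$
$X = i \sqrt{3}$ ($X = \sqrt{-3 + 0^{2}} = \sqrt{-3 + 0} = \sqrt{-3} = i \sqrt{3} \approx 1.732 i$)
$c{\left(W \right)} = -9 - \frac{5}{W}$
$V{\left(k \right)} = -9 + \frac{5 i \sqrt{3}}{3}$ ($V{\left(k \right)} = -9 - \frac{5}{i \sqrt{3}} = -9 - 5 \left(- \frac{i \sqrt{3}}{3}\right) = -9 + \frac{5 i \sqrt{3}}{3}$)
$- \frac{4445}{V{\left(\left(-12 + 0\right) - 15 \right)}} + \frac{4919}{4180} = - \frac{4445}{-9 + \frac{5 i \sqrt{3}}{3}} + \frac{4919}{4180} = \frac{4919}{4180} - \frac{4445}{-9 + \frac{5 i \sqrt{3}}{3}}$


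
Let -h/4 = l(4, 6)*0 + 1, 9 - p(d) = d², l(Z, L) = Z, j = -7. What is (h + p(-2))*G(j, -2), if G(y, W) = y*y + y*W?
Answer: 63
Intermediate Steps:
p(d) = 9 - d²
G(y, W) = y² + W*y
h = -4 (h = -4*(4*0 + 1) = -4*(0 + 1) = -4*1 = -4)
(h + p(-2))*G(j, -2) = (-4 + (9 - 1*(-2)²))*(-7*(-2 - 7)) = (-4 + (9 - 1*4))*(-7*(-9)) = (-4 + (9 - 4))*63 = (-4 + 5)*63 = 1*63 = 63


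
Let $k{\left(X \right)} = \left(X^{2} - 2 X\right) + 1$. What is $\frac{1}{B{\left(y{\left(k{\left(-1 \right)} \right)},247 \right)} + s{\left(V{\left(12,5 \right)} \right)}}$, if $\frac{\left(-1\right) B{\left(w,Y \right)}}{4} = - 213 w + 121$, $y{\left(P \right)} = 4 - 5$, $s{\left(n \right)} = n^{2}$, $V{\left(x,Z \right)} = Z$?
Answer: $- \frac{1}{1311} \approx -0.00076278$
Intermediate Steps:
$k{\left(X \right)} = 1 + X^{2} - 2 X$
$y{\left(P \right)} = -1$
$B{\left(w,Y \right)} = -484 + 852 w$ ($B{\left(w,Y \right)} = - 4 \left(- 213 w + 121\right) = - 4 \left(121 - 213 w\right) = -484 + 852 w$)
$\frac{1}{B{\left(y{\left(k{\left(-1 \right)} \right)},247 \right)} + s{\left(V{\left(12,5 \right)} \right)}} = \frac{1}{\left(-484 + 852 \left(-1\right)\right) + 5^{2}} = \frac{1}{\left(-484 - 852\right) + 25} = \frac{1}{-1336 + 25} = \frac{1}{-1311} = - \frac{1}{1311}$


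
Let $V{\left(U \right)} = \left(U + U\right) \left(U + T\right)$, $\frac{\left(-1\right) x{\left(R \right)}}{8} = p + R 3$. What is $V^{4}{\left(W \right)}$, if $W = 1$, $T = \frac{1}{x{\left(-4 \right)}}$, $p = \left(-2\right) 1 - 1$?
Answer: $\frac{214358881}{12960000} \approx 16.54$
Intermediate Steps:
$p = -3$ ($p = -2 - 1 = -3$)
$x{\left(R \right)} = 24 - 24 R$ ($x{\left(R \right)} = - 8 \left(-3 + R 3\right) = - 8 \left(-3 + 3 R\right) = 24 - 24 R$)
$T = \frac{1}{120}$ ($T = \frac{1}{24 - -96} = \frac{1}{24 + 96} = \frac{1}{120} \approx 0.0083333$)
$V{\left(U \right)} = 2 U \left(\frac{1}{120} + U\right)$ ($V{\left(U \right)} = \left(U + U\right) \left(U + \frac{1}{120}\right) = 2 U \left(\frac{1}{120} + U\right)$)
$V^{4}{\left(W \right)} = \left(\frac{1}{60} \cdot 1 \left(1 + 120 \cdot 1\right)\right)^{4} = \left(\frac{1}{60} \cdot 1 \left(1 + 120\right)\right)^{4} = \left(\frac{1}{60} \cdot 1 \cdot 121\right)^{4} = \left(\frac{121}{60}\right)^{4} = \frac{214358881}{12960000}$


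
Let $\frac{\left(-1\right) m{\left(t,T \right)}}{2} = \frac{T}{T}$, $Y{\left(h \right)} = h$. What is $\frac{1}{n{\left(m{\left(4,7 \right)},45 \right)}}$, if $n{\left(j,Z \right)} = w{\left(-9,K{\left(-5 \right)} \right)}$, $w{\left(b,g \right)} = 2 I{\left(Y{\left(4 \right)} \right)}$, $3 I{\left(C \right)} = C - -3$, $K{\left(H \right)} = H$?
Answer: $\frac{3}{14} \approx 0.21429$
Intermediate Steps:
$I{\left(C \right)} = 1 + \frac{C}{3}$ ($I{\left(C \right)} = \frac{C - -3}{3} = \frac{C + 3}{3} = \frac{3 + C}{3} = 1 + \frac{C}{3}$)
$m{\left(t,T \right)} = -2$ ($m{\left(t,T \right)} = - 2 \frac{T}{T} = \left(-2\right) 1 = -2$)
$w{\left(b,g \right)} = \frac{14}{3}$ ($w{\left(b,g \right)} = 2 \left(1 + \frac{1}{3} \cdot 4\right) = 2 \left(1 + \frac{4}{3}\right) = 2 \cdot \frac{7}{3} = \frac{14}{3}$)
$n{\left(j,Z \right)} = \frac{14}{3}$
$\frac{1}{n{\left(m{\left(4,7 \right)},45 \right)}} = \frac{1}{\frac{14}{3}} = \frac{3}{14}$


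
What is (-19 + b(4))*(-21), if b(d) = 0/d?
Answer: 399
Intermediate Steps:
b(d) = 0
(-19 + b(4))*(-21) = (-19 + 0)*(-21) = -19*(-21) = 399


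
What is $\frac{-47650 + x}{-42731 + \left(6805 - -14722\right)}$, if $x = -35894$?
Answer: $\frac{6962}{1767} \approx 3.94$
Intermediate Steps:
$\frac{-47650 + x}{-42731 + \left(6805 - -14722\right)} = \frac{-47650 - 35894}{-42731 + \left(6805 - -14722\right)} = - \frac{83544}{-42731 + \left(6805 + 14722\right)} = - \frac{83544}{-42731 + 21527} = - \frac{83544}{-21204} = \left(-83544\right) \left(- \frac{1}{21204}\right) = \frac{6962}{1767}$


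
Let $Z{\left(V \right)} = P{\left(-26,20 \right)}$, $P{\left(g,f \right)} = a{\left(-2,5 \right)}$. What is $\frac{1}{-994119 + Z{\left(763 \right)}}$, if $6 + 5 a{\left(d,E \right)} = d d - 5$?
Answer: $- \frac{5}{4970602} \approx -1.0059 \cdot 10^{-6}$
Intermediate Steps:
$a{\left(d,E \right)} = - \frac{11}{5} + \frac{d^{2}}{5}$ ($a{\left(d,E \right)} = - \frac{6}{5} + \frac{d d - 5}{5} = - \frac{6}{5} + \frac{d^{2} - 5}{5} = - \frac{6}{5} + \frac{-5 + d^{2}}{5} = - \frac{6}{5} + \left(-1 + \frac{d^{2}}{5}\right) = - \frac{11}{5} + \frac{d^{2}}{5}$)
$P{\left(g,f \right)} = - \frac{7}{5}$ ($P{\left(g,f \right)} = - \frac{11}{5} + \frac{\left(-2\right)^{2}}{5} = - \frac{11}{5} + \frac{1}{5} \cdot 4 = - \frac{11}{5} + \frac{4}{5} = - \frac{7}{5}$)
$Z{\left(V \right)} = - \frac{7}{5}$
$\frac{1}{-994119 + Z{\left(763 \right)}} = \frac{1}{-994119 - \frac{7}{5}} = \frac{1}{- \frac{4970602}{5}} = - \frac{5}{4970602}$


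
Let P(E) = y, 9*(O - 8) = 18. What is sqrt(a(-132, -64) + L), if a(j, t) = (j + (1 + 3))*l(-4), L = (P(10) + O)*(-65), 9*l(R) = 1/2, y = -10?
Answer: 8*I/3 ≈ 2.6667*I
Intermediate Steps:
O = 10 (O = 8 + (1/9)*18 = 8 + 2 = 10)
l(R) = 1/18 (l(R) = (1/2)/9 = (1*(1/2))/9 = (1/9)*(1/2) = 1/18)
P(E) = -10
L = 0 (L = (-10 + 10)*(-65) = 0*(-65) = 0)
a(j, t) = 2/9 + j/18 (a(j, t) = (j + (1 + 3))*(1/18) = (j + 4)*(1/18) = (4 + j)*(1/18) = 2/9 + j/18)
sqrt(a(-132, -64) + L) = sqrt((2/9 + (1/18)*(-132)) + 0) = sqrt((2/9 - 22/3) + 0) = sqrt(-64/9 + 0) = sqrt(-64/9) = 8*I/3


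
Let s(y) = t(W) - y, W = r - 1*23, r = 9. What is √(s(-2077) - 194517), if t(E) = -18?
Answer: I*√192458 ≈ 438.7*I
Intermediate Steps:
W = -14 (W = 9 - 1*23 = 9 - 23 = -14)
s(y) = -18 - y
√(s(-2077) - 194517) = √((-18 - 1*(-2077)) - 194517) = √((-18 + 2077) - 194517) = √(2059 - 194517) = √(-192458) = I*√192458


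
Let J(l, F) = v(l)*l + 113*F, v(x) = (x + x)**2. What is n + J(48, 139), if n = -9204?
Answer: 448871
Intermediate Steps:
v(x) = 4*x**2 (v(x) = (2*x)**2 = 4*x**2)
J(l, F) = 4*l**3 + 113*F (J(l, F) = (4*l**2)*l + 113*F = 4*l**3 + 113*F)
n + J(48, 139) = -9204 + (4*48**3 + 113*139) = -9204 + (4*110592 + 15707) = -9204 + (442368 + 15707) = -9204 + 458075 = 448871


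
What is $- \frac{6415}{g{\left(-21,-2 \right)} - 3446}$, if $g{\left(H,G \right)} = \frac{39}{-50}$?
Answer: $\frac{320750}{172339} \approx 1.8612$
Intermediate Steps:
$g{\left(H,G \right)} = - \frac{39}{50}$ ($g{\left(H,G \right)} = 39 \left(- \frac{1}{50}\right) = - \frac{39}{50}$)
$- \frac{6415}{g{\left(-21,-2 \right)} - 3446} = - \frac{6415}{- \frac{39}{50} - 3446} = - \frac{6415}{- \frac{172339}{50}} = \left(-6415\right) \left(- \frac{50}{172339}\right) = \frac{320750}{172339}$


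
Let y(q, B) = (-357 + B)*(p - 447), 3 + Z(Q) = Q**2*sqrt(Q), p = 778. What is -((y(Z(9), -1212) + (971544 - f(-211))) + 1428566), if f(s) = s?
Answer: -1880982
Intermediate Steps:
Z(Q) = -3 + Q**(5/2) (Z(Q) = -3 + Q**2*sqrt(Q) = -3 + Q**(5/2))
y(q, B) = -118167 + 331*B (y(q, B) = (-357 + B)*(778 - 447) = (-357 + B)*331 = -118167 + 331*B)
-((y(Z(9), -1212) + (971544 - f(-211))) + 1428566) = -(((-118167 + 331*(-1212)) + (971544 - 1*(-211))) + 1428566) = -(((-118167 - 401172) + (971544 + 211)) + 1428566) = -((-519339 + 971755) + 1428566) = -(452416 + 1428566) = -1*1880982 = -1880982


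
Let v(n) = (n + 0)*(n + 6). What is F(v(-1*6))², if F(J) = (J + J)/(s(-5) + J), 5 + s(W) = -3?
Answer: 0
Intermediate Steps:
s(W) = -8 (s(W) = -5 - 3 = -8)
v(n) = n*(6 + n)
F(J) = 2*J/(-8 + J) (F(J) = (J + J)/(-8 + J) = (2*J)/(-8 + J) = 2*J/(-8 + J))
F(v(-1*6))² = (2*((-1*6)*(6 - 1*6))/(-8 + (-1*6)*(6 - 1*6)))² = (2*(-6*(6 - 6))/(-8 - 6*(6 - 6)))² = (2*(-6*0)/(-8 - 6*0))² = (2*0/(-8 + 0))² = (2*0/(-8))² = (2*0*(-⅛))² = 0² = 0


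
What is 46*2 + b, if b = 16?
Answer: 108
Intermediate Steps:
46*2 + b = 46*2 + 16 = 92 + 16 = 108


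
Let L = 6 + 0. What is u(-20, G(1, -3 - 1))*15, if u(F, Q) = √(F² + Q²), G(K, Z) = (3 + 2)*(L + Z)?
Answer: 150*√5 ≈ 335.41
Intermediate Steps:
L = 6
G(K, Z) = 30 + 5*Z (G(K, Z) = (3 + 2)*(6 + Z) = 5*(6 + Z) = 30 + 5*Z)
u(-20, G(1, -3 - 1))*15 = √((-20)² + (30 + 5*(-3 - 1))²)*15 = √(400 + (30 + 5*(-4))²)*15 = √(400 + (30 - 20)²)*15 = √(400 + 10²)*15 = √(400 + 100)*15 = √500*15 = (10*√5)*15 = 150*√5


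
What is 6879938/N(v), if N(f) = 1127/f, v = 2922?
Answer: 20103178836/1127 ≈ 1.7838e+7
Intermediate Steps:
6879938/N(v) = 6879938/((1127/2922)) = 6879938/((1127*(1/2922))) = 6879938/(1127/2922) = 6879938*(2922/1127) = 20103178836/1127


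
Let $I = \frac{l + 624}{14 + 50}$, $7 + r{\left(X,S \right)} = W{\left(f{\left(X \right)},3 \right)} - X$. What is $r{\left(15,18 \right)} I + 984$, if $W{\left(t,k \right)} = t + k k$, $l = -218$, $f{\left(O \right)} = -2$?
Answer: $\frac{28443}{32} \approx 888.84$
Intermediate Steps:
$W{\left(t,k \right)} = t + k^{2}$
$r{\left(X,S \right)} = - X$ ($r{\left(X,S \right)} = -7 - \left(2 - 9 + X\right) = -7 - \left(-7 + X\right) = - X$)
$I = \frac{203}{32}$ ($I = \frac{-218 + 624}{14 + 50} = \frac{406}{64} = 406 \cdot \frac{1}{64} = \frac{203}{32} \approx 6.3438$)
$r{\left(15,18 \right)} I + 984 = \left(-1\right) 15 \cdot \frac{203}{32} + 984 = \left(-15\right) \frac{203}{32} + 984 = - \frac{3045}{32} + 984 = \frac{28443}{32}$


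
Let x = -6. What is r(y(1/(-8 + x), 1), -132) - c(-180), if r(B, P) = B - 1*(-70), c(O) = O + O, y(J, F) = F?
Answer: 431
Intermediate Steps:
c(O) = 2*O
r(B, P) = 70 + B (r(B, P) = B + 70 = 70 + B)
r(y(1/(-8 + x), 1), -132) - c(-180) = (70 + 1) - 2*(-180) = 71 - 1*(-360) = 71 + 360 = 431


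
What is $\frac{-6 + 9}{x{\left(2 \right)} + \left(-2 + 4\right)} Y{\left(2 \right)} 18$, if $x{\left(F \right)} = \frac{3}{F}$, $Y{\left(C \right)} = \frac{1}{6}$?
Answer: $\frac{18}{7} \approx 2.5714$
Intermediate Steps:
$Y{\left(C \right)} = \frac{1}{6}$
$\frac{-6 + 9}{x{\left(2 \right)} + \left(-2 + 4\right)} Y{\left(2 \right)} 18 = \frac{-6 + 9}{\frac{3}{2} + \left(-2 + 4\right)} \frac{1}{6} \cdot 18 = \frac{3}{3 \cdot \frac{1}{2} + 2} \cdot \frac{1}{6} \cdot 18 = \frac{3}{\frac{3}{2} + 2} \cdot \frac{1}{6} \cdot 18 = \frac{3}{\frac{7}{2}} \cdot \frac{1}{6} \cdot 18 = 3 \cdot \frac{2}{7} \cdot \frac{1}{6} \cdot 18 = \frac{6}{7} \cdot \frac{1}{6} \cdot 18 = \frac{1}{7} \cdot 18 = \frac{18}{7}$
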